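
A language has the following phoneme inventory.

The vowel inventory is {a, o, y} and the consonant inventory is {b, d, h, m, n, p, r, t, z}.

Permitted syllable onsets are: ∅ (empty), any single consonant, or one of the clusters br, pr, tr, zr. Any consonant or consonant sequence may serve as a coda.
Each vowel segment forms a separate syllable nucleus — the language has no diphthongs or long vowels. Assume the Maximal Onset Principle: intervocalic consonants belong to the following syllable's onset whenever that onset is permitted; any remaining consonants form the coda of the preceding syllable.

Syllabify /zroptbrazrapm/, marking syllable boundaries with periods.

Nuclei (vowels): o, a, a → 3 syllables.
Between /o/ (V1) and /a/ (V2): /ptbr/ splits as /pt/ + /br/ (/br/ is the longest suffix that is a licit onset).
Between /a/ (V2) and /a/ (V3): /zr/ — entire cluster is a permitted onset → onset /zr/, coda ∅.

zropt.bra.zrapm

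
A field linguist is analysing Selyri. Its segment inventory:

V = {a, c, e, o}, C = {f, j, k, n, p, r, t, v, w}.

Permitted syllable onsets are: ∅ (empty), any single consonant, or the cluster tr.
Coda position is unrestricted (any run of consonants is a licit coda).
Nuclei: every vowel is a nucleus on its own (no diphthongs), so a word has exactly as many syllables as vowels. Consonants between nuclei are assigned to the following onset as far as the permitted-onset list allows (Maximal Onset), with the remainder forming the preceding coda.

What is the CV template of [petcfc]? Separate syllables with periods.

CV.CV.CV

The vowels are e, c, c — 3 nuclei, so 3 syllables.
Between /e/ (V1) and /c/ (V2): just /t/ — single C goes to the following onset.
Between /c/ (V2) and /c/ (V3): /f/ is a single consonant, so it becomes the next onset.
Syllabification: pe.tc.fc.
Mapping each syllable to C/V: /pe/ → CV, /tc/ → CV, /fc/ → CV.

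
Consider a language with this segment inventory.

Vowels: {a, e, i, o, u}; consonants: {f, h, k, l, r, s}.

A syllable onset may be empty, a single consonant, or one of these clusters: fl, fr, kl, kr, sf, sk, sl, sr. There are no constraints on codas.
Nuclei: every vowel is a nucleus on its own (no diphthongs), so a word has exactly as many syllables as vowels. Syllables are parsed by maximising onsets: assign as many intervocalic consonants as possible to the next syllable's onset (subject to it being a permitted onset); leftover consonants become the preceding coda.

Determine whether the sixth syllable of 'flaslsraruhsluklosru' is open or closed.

The vowels are a, a, u, u, o, u — 6 nuclei, so 6 syllables.
Between /a/ (V1) and /a/ (V2): /slsr/ — longest licit onset from the right is /sr/, leaving /sl/ as coda.
Between /a/ (V2) and /u/ (V3): /r/ is a single consonant, so it becomes the next onset.
Between /u/ (V3) and /u/ (V4): /hsl/ — longest licit onset from the right is /sl/, leaving /h/ as coda.
Between /u/ (V4) and /o/ (V5): /kl/ — entire cluster is a permitted onset → onset /kl/, coda ∅.
Between /o/ (V5) and /u/ (V6): cluster /sr/ — /sr/ is itself a permitted onset, so the whole cluster goes right; preceding coda = ∅.
Result: flasl.sra.ruh.slu.klo.sru.
Syllable 6 is /sru/; it ends in its nucleus with no coda, so it is open.

open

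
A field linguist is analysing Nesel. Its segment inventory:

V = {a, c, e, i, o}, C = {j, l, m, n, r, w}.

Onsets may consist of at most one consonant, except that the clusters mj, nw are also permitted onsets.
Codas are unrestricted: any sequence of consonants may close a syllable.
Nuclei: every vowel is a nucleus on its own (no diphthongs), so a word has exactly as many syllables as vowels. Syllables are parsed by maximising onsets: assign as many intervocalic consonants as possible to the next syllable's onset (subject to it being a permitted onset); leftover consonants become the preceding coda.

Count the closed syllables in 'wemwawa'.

Vowels present: e, a, a; each is a nucleus, giving 3 syllables.
/e…a/ gap (V1→V2): /mw/ splits as /m/ + /w/ (/w/ is the longest suffix that is a licit onset).
/a…a/ gap (V2→V3): just /w/ — single C goes to the following onset.
Putting it together: wem.wa.wa.
Classifying each syllable: /wem/ (closed), /wa/ (open), /wa/ (open).
Closed syllables: 1.

1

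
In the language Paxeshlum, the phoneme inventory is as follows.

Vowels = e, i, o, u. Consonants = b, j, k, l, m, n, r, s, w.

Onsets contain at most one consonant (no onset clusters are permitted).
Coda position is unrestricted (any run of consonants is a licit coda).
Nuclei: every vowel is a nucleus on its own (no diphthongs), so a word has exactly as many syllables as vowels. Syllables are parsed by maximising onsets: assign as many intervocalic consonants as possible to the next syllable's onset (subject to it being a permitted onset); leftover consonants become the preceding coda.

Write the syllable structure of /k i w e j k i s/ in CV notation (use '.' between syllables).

The vowels are i, e, i — 3 nuclei, so 3 syllables.
V1 /i/ – V2 /e/: /w/ is a single consonant, so it becomes the next onset.
V2 /e/ – V3 /i/: /jk/; trying suffixes from longest down, /k/ is the first permitted one, so coda /j/ | onset /k/.
Syllabification: ki.wej.kis.
Mapping each syllable to C/V: /ki/ → CV, /wej/ → CVC, /kis/ → CVC.

CV.CVC.CVC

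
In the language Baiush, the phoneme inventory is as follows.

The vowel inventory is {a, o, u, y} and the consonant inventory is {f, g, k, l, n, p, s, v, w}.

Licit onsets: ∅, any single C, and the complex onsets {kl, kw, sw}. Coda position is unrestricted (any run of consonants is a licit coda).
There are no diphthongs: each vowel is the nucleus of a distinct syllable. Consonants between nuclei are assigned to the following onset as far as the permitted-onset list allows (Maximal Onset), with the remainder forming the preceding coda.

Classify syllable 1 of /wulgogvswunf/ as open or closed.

closed

Nuclei (vowels): u, o, u → 3 syllables.
/u…o/ gap (V1→V2): /lg/ splits as /l/ + /g/ (/g/ is the longest suffix that is a licit onset).
/o…u/ gap (V2→V3): /gvsw/ — longest licit onset from the right is /sw/, leaving /gv/ as coda.
Putting it together: wul.gogv.swunf.
Syllable 1 is /wul/ with coda /l/, so it is closed.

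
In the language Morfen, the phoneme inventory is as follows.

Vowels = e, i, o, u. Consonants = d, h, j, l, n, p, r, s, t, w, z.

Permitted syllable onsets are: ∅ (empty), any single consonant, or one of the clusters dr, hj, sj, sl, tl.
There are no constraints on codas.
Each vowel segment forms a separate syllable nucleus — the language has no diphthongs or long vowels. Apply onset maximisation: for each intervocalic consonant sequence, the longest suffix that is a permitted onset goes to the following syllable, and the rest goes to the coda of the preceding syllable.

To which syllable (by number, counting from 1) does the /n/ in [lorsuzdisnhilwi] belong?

3

Vowels present: o, u, i, i, i; each is a nucleus, giving 5 syllables.
σ1/σ2 boundary: /rs/ — longest licit onset from the right is /s/, leaving /r/ as coda.
σ2/σ3 boundary: /zd/ — longest licit onset from the right is /d/, leaving /z/ as coda.
σ3/σ4 boundary: /snh/ — longest licit onset from the right is /h/, leaving /sn/ as coda.
σ4/σ5 boundary: cluster /lw/ — the longest permitted-onset suffix is /w/; onset = /w/, preceding coda = /l/.
Syllabification: lor.suz.disn.hil.wi.
The /n/ is in the coda of syllable 3 (/disn/).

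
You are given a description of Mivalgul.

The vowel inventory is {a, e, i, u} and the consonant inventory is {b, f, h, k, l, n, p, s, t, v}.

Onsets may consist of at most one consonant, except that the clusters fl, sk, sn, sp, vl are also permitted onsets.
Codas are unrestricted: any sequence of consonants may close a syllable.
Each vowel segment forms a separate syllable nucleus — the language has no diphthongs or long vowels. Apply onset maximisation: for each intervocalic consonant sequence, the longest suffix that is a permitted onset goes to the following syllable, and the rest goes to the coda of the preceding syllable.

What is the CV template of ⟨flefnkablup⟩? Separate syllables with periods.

CCVCC.CVC.CVC

Nuclei (vowels): e, a, u → 3 syllables.
/e…a/ gap (V1→V2): /fnk/ splits as /fn/ + /k/ (/k/ is the longest suffix that is a licit onset).
/a…u/ gap (V2→V3): cluster /bl/ — the longest permitted-onset suffix is /l/; onset = /l/, preceding coda = /b/.
So the parse is flefn.kab.lup.
Mapping each syllable to C/V: /flefn/ → CCVCC, /kab/ → CVC, /lup/ → CVC.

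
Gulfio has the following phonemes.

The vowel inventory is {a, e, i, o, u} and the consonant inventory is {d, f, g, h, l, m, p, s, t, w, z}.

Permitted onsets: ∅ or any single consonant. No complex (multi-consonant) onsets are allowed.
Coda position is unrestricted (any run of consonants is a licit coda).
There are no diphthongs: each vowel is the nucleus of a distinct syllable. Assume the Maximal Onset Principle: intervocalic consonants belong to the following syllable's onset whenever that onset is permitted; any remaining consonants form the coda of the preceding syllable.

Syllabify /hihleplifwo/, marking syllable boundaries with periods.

Vowels present: i, e, i, o; each is a nucleus, giving 4 syllables.
σ1/σ2 boundary: cluster /hl/ — the longest permitted-onset suffix is /l/; onset = /l/, preceding coda = /h/.
σ2/σ3 boundary: cluster /pl/ — the longest permitted-onset suffix is /l/; onset = /l/, preceding coda = /p/.
σ3/σ4 boundary: /fw/; trying suffixes from longest down, /w/ is the first permitted one, so coda /f/ | onset /w/.

hih.lep.lif.wo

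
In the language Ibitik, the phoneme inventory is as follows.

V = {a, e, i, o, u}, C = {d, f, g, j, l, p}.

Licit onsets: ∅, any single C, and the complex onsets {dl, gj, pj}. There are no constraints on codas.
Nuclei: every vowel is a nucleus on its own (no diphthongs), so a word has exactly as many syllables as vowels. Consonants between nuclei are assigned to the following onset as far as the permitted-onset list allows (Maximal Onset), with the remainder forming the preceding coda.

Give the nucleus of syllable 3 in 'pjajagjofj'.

o

Nuclei (vowels): a, a, o → 3 syllables.
The third nucleus (vowel 3 from the left) is /o/.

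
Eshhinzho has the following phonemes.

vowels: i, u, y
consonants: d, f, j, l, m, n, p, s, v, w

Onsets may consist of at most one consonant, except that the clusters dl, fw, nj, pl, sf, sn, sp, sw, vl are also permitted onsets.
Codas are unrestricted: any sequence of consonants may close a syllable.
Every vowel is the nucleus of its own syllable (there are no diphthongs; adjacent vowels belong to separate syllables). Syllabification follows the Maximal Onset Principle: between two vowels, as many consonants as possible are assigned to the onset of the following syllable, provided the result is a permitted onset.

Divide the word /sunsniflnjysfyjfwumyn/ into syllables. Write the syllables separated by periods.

sun.snifl.njy.sfyj.fwu.myn

The vowels are u, i, y, y, u, y — 6 nuclei, so 6 syllables.
σ1/σ2 boundary: /nsn/ splits as /n/ + /sn/ (/sn/ is the longest suffix that is a licit onset).
σ2/σ3 boundary: /flnj/; trying suffixes from longest down, /nj/ is the first permitted one, so coda /fl/ | onset /nj/.
σ3/σ4 boundary: /sf/ — entire cluster is a permitted onset → onset /sf/, coda ∅.
σ4/σ5 boundary: /jfw/; trying suffixes from longest down, /fw/ is the first permitted one, so coda /j/ | onset /fw/.
σ5/σ6 boundary: just /m/ — single C goes to the following onset.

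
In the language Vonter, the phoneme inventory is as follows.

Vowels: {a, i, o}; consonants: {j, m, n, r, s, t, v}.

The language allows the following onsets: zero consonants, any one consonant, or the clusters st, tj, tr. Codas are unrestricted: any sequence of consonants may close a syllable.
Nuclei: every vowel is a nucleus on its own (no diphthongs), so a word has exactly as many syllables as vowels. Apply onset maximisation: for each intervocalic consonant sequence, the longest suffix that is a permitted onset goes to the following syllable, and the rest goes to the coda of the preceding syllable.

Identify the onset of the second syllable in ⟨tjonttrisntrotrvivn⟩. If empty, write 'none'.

tr

Nuclei (vowels): o, i, o, i → 4 syllables.
/o…i/ gap (V1→V2): /nttr/; trying suffixes from longest down, /tr/ is the first permitted one, so coda /nt/ | onset /tr/.
/i…o/ gap (V2→V3): cluster /sntr/ — the longest permitted-onset suffix is /tr/; onset = /tr/, preceding coda = /sn/.
/o…i/ gap (V3→V4): /trv/; trying suffixes from longest down, /v/ is the first permitted one, so coda /tr/ | onset /v/.
Syllabification: tjont.trisn.trotr.vivn.
Syllable 2 is /trisn/: onset /tr/, nucleus /i/, coda /sn/.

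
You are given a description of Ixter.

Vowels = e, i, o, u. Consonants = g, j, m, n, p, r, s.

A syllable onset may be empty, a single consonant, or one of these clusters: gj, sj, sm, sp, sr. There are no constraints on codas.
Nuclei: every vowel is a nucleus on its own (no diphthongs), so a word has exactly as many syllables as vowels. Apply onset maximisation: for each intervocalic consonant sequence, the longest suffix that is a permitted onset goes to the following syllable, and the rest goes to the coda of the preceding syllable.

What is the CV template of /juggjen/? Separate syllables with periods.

The vowels are u, e — 2 nuclei, so 2 syllables.
/u…e/ gap (V1→V2): cluster /ggj/ — the longest permitted-onset suffix is /gj/; onset = /gj/, preceding coda = /g/.
So the parse is jug.gjen.
Mapping each syllable to C/V: /jug/ → CVC, /gjen/ → CCVC.

CVC.CCVC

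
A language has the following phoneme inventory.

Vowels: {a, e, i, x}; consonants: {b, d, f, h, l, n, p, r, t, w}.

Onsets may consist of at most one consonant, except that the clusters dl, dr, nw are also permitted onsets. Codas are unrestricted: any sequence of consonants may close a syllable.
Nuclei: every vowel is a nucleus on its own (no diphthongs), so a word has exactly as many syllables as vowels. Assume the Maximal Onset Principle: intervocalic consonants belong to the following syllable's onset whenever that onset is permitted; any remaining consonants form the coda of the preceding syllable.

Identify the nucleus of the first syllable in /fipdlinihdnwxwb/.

Vowels present: i, i, i, x; each is a nucleus, giving 4 syllables.
The first nucleus (vowel 1 from the left) is /i/.

i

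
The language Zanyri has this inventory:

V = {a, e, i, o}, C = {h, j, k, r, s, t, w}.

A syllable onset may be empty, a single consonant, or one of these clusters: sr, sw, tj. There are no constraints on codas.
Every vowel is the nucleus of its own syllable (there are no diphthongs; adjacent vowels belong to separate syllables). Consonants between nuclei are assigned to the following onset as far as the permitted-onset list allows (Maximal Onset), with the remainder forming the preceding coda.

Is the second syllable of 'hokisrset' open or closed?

The vowels are o, i, e — 3 nuclei, so 3 syllables.
σ1/σ2 boundary: /k/ → onset of the next syllable (single consonants are always licit onsets).
σ2/σ3 boundary: /srs/ — longest licit onset from the right is /s/, leaving /sr/ as coda.
Result: ho.kisr.set.
Syllable 2 is /kisr/ with coda /sr/, so it is closed.

closed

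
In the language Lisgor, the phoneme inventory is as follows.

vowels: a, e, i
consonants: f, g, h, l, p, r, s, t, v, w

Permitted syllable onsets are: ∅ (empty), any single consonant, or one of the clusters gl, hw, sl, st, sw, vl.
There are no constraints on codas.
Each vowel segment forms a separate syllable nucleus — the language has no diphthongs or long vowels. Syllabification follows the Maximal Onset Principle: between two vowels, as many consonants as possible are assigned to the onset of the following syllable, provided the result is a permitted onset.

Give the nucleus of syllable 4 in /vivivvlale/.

The vowels are i, i, a, e — 4 nuclei, so 4 syllables.
The fourth nucleus (vowel 4 from the left) is /e/.

e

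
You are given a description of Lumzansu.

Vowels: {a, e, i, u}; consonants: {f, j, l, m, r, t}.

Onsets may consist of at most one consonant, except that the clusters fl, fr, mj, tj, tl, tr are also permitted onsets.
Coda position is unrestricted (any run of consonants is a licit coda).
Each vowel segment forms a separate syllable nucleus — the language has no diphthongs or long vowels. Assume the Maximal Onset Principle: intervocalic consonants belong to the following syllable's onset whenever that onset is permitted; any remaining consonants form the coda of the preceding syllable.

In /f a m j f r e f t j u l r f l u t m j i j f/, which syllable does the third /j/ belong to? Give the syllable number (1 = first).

5

Vowels present: a, e, u, u, i; each is a nucleus, giving 5 syllables.
/a…e/ gap (V1→V2): cluster /mjfr/ — the longest permitted-onset suffix is /fr/; onset = /fr/, preceding coda = /mj/.
/e…u/ gap (V2→V3): cluster /ftj/ — the longest permitted-onset suffix is /tj/; onset = /tj/, preceding coda = /f/.
/u…u/ gap (V3→V4): cluster /lrfl/ — the longest permitted-onset suffix is /fl/; onset = /fl/, preceding coda = /lr/.
/u…i/ gap (V4→V5): cluster /tmj/ — the longest permitted-onset suffix is /mj/; onset = /mj/, preceding coda = /t/.
Putting it together: famj.fref.tjulr.flut.mjijf.
The third /j/ is in the onset of syllable 5 (/mjijf/).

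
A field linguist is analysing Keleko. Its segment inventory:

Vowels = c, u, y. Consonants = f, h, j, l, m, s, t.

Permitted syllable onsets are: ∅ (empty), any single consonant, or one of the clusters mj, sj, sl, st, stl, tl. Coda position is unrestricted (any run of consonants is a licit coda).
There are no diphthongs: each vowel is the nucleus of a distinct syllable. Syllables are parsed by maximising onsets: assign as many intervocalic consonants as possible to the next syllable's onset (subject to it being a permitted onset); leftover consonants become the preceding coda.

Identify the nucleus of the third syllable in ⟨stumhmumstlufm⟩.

The vowels are u, u, u — 3 nuclei, so 3 syllables.
The third nucleus (vowel 3 from the left) is /u/.

u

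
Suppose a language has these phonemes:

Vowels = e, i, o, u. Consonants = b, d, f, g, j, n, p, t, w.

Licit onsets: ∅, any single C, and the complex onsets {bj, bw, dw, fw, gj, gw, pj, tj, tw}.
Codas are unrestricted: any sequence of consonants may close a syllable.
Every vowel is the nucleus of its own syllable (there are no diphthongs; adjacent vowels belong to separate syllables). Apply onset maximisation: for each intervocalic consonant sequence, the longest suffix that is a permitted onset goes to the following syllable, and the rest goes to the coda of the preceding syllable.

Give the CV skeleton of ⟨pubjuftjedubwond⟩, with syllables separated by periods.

CV.CCVC.CCV.CV.CCVCC

Nuclei (vowels): u, u, e, u, o → 5 syllables.
V1 /u/ – V2 /u/: cluster /bj/ — /bj/ is itself a permitted onset, so the whole cluster goes right; preceding coda = ∅.
V2 /u/ – V3 /e/: /ftj/ splits as /f/ + /tj/ (/tj/ is the longest suffix that is a licit onset).
V3 /e/ – V4 /u/: just /d/ — single C goes to the following onset.
V4 /u/ – V5 /o/: /bw/ is a licit onset in full, so it all attaches to the next syllable.
Putting it together: pu.bjuf.tje.du.bwond.
Mapping each syllable to C/V: /pu/ → CV, /bjuf/ → CCVC, /tje/ → CCV, /du/ → CV, /bwond/ → CCVCC.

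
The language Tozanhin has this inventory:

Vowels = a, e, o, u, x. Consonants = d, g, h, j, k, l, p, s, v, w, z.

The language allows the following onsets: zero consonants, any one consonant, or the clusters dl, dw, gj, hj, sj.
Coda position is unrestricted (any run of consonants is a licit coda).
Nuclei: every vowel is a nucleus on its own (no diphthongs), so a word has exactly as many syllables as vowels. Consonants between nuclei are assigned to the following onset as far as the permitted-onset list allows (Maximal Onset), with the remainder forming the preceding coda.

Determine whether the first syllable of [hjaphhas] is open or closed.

Nuclei (vowels): a, a → 2 syllables.
/a…a/ gap (V1→V2): /phh/ splits as /ph/ + /h/ (/h/ is the longest suffix that is a licit onset).
So the parse is hjaph.has.
Syllable 1 is /hjaph/ with coda /ph/, so it is closed.

closed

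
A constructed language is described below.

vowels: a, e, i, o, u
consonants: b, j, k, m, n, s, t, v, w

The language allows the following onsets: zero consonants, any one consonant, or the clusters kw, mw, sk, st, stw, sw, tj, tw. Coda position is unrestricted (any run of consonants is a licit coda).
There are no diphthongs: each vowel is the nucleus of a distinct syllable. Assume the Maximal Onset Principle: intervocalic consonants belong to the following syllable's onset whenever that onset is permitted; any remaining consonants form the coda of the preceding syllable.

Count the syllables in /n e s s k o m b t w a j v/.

3

Vowels present: e, o, a; each is a nucleus, giving 3 syllables.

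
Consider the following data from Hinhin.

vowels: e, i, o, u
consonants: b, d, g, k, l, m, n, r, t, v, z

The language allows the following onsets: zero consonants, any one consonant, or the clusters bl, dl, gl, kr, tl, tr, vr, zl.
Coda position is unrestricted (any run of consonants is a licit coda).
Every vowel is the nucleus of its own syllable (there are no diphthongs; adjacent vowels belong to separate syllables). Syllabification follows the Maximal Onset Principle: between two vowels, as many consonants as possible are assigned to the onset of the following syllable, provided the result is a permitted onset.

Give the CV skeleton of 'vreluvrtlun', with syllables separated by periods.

CCV.CVCC.CCVC

Nuclei (vowels): e, u, u → 3 syllables.
σ1/σ2 boundary: just /l/ — single C goes to the following onset.
σ2/σ3 boundary: /vrtl/; trying suffixes from longest down, /tl/ is the first permitted one, so coda /vr/ | onset /tl/.
Result: vre.luvr.tlun.
Mapping each syllable to C/V: /vre/ → CCV, /luvr/ → CVCC, /tlun/ → CCVC.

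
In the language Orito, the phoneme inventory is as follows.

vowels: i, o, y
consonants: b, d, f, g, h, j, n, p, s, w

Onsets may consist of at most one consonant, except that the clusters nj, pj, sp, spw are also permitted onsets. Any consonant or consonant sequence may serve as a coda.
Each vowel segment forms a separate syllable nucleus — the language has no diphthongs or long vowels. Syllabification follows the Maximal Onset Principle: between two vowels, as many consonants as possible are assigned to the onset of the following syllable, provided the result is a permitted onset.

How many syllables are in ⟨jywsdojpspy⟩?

Vowels present: y, o, y; each is a nucleus, giving 3 syllables.

3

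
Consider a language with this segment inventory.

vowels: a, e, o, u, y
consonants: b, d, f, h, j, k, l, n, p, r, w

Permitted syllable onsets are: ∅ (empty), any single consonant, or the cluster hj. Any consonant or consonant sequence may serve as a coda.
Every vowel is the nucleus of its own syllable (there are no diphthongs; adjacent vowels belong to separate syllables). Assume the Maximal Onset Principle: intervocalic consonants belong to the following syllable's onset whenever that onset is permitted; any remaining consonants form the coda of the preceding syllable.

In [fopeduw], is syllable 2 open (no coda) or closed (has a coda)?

open

The vowels are o, e, u — 3 nuclei, so 3 syllables.
V1 /o/ – V2 /e/: /p/ → onset of the next syllable (single consonants are always licit onsets).
V2 /e/ – V3 /u/: just /d/ — single C goes to the following onset.
Syllabification: fo.pe.duw.
Syllable 2 is /pe/; it ends in its nucleus with no coda, so it is open.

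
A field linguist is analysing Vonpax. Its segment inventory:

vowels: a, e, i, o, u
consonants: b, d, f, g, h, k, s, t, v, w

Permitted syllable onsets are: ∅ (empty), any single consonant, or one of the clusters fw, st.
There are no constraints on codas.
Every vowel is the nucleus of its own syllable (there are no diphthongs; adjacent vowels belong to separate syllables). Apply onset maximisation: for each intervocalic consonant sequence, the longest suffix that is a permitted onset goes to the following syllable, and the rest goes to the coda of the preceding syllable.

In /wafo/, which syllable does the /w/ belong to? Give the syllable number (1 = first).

The vowels are a, o — 2 nuclei, so 2 syllables.
V1 /a/ – V2 /o/: /f/ → onset of the next syllable (single consonants are always licit onsets).
Result: wa.fo.
The /w/ is in the onset of syllable 1 (/wa/).

1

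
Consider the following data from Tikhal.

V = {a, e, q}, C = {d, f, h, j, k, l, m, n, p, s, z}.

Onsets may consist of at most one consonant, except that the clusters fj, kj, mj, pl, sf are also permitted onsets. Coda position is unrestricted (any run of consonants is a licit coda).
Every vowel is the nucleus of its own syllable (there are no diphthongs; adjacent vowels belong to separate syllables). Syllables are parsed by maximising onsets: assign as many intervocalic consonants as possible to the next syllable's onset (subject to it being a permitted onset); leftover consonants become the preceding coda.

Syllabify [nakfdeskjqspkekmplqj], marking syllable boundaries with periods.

Nuclei (vowels): a, e, q, e, q → 5 syllables.
/a…e/ gap (V1→V2): cluster /kfd/ — the longest permitted-onset suffix is /d/; onset = /d/, preceding coda = /kf/.
/e…q/ gap (V2→V3): /skj/ — longest licit onset from the right is /kj/, leaving /s/ as coda.
/q…e/ gap (V3→V4): /spk/ splits as /sp/ + /k/ (/k/ is the longest suffix that is a licit onset).
/e…q/ gap (V4→V5): /kmpl/ splits as /km/ + /pl/ (/pl/ is the longest suffix that is a licit onset).

nakf.des.kjqsp.kekm.plqj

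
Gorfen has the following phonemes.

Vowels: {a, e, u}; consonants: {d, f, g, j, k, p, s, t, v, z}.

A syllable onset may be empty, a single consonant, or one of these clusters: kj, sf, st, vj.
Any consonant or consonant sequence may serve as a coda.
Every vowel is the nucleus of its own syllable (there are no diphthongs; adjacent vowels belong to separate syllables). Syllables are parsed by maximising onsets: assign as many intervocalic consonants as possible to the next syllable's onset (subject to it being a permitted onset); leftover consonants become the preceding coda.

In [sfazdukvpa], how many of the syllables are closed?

2

The vowels are a, u, a — 3 nuclei, so 3 syllables.
/a…u/ gap (V1→V2): cluster /zd/ — the longest permitted-onset suffix is /d/; onset = /d/, preceding coda = /z/.
/u…a/ gap (V2→V3): cluster /kvp/ — the longest permitted-onset suffix is /p/; onset = /p/, preceding coda = /kv/.
Syllabification: sfaz.dukv.pa.
Classifying each syllable: /sfaz/ (closed), /dukv/ (closed), /pa/ (open).
Closed syllables: 2.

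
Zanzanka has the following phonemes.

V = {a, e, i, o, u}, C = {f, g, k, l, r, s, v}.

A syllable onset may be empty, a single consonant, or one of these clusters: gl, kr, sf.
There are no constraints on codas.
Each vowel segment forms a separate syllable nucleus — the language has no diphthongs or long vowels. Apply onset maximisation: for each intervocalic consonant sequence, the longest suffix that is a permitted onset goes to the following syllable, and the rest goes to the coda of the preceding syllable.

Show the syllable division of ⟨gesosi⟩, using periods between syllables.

Vowels present: e, o, i; each is a nucleus, giving 3 syllables.
/e…o/ gap (V1→V2): just /s/ — single C goes to the following onset.
/o…i/ gap (V2→V3): /s/ → onset of the next syllable (single consonants are always licit onsets).

ge.so.si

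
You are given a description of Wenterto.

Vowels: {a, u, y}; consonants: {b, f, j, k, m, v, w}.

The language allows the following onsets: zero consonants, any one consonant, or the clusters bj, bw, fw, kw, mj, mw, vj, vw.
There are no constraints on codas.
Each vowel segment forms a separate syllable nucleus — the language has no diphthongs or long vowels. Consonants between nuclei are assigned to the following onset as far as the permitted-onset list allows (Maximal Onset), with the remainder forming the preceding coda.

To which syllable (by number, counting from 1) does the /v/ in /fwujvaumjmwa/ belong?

The vowels are u, a, u, a — 4 nuclei, so 4 syllables.
Between /u/ (V1) and /a/ (V2): cluster /jv/ — the longest permitted-onset suffix is /v/; onset = /v/, preceding coda = /j/.
Between /a/ (V2) and /u/ (V3): hiatus — the boundary sits between the two vowels.
Between /u/ (V3) and /a/ (V4): /mjmw/ splits as /mj/ + /mw/ (/mw/ is the longest suffix that is a licit onset).
Result: fwuj.va.umj.mwa.
The /v/ is in the onset of syllable 2 (/va/).

2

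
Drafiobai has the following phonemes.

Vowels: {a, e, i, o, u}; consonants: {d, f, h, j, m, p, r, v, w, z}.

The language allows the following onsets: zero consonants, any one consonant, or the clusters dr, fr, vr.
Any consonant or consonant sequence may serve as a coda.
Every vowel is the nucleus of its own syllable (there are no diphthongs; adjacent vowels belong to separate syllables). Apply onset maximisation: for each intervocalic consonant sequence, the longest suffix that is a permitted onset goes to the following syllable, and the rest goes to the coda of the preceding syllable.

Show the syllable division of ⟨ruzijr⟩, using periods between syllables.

Vowels present: u, i; each is a nucleus, giving 2 syllables.
Between /u/ (V1) and /i/ (V2): /z/ is a single consonant, so it becomes the next onset.

ru.zijr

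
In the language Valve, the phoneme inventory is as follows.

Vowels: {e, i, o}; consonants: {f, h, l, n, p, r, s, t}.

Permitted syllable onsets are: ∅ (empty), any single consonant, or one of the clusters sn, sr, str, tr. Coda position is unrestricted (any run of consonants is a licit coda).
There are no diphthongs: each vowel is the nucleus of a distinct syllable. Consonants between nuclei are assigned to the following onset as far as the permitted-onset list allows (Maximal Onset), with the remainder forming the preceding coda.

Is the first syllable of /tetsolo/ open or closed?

closed

Nuclei (vowels): e, o, o → 3 syllables.
V1 /e/ – V2 /o/: /ts/ — longest licit onset from the right is /s/, leaving /t/ as coda.
V2 /o/ – V3 /o/: just /l/ — single C goes to the following onset.
Putting it together: tet.so.lo.
Syllable 1 is /tet/ with coda /t/, so it is closed.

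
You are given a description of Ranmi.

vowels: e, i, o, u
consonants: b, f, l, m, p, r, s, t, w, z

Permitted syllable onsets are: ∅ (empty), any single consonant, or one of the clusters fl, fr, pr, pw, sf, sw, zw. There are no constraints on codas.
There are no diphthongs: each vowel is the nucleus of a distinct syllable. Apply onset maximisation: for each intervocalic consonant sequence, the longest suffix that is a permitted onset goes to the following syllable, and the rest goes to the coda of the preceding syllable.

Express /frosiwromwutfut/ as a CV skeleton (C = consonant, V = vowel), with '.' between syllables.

The vowels are o, i, o, u, u — 5 nuclei, so 5 syllables.
/o…i/ gap (V1→V2): /s/ is a single consonant, so it becomes the next onset.
/i…o/ gap (V2→V3): /wr/ — longest licit onset from the right is /r/, leaving /w/ as coda.
/o…u/ gap (V3→V4): /mw/ splits as /m/ + /w/ (/w/ is the longest suffix that is a licit onset).
/u…u/ gap (V4→V5): /tf/ — longest licit onset from the right is /f/, leaving /t/ as coda.
Result: fro.siw.rom.wut.fut.
Mapping each syllable to C/V: /fro/ → CCV, /siw/ → CVC, /rom/ → CVC, /wut/ → CVC, /fut/ → CVC.

CCV.CVC.CVC.CVC.CVC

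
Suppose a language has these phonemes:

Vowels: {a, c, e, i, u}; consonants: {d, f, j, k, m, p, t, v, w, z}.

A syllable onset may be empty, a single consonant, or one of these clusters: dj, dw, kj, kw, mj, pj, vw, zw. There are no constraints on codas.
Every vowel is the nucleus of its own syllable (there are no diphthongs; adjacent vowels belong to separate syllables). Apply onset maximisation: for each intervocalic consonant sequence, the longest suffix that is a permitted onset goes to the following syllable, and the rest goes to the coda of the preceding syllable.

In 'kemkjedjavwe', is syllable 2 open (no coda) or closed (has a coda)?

open

Vowels present: e, e, a, e; each is a nucleus, giving 4 syllables.
/e…e/ gap (V1→V2): /mkj/ splits as /m/ + /kj/ (/kj/ is the longest suffix that is a licit onset).
/e…a/ gap (V2→V3): /dj/ is a licit onset in full, so it all attaches to the next syllable.
/a…e/ gap (V3→V4): cluster /vw/ — /vw/ is itself a permitted onset, so the whole cluster goes right; preceding coda = ∅.
Syllabification: kem.kje.dja.vwe.
Syllable 2 is /kje/; it ends in its nucleus with no coda, so it is open.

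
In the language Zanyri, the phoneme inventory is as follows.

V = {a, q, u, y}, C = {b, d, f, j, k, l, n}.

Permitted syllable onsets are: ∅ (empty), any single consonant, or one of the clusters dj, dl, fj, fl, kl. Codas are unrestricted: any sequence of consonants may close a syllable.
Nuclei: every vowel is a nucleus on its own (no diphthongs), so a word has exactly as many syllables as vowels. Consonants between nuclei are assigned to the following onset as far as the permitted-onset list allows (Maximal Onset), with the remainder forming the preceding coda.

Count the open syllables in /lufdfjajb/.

Nuclei (vowels): u, a → 2 syllables.
/u…a/ gap (V1→V2): cluster /fdfj/ — the longest permitted-onset suffix is /fj/; onset = /fj/, preceding coda = /fd/.
Result: lufd.fjajb.
Classifying each syllable: /lufd/ (closed), /fjajb/ (closed).
Open syllables: 0.

0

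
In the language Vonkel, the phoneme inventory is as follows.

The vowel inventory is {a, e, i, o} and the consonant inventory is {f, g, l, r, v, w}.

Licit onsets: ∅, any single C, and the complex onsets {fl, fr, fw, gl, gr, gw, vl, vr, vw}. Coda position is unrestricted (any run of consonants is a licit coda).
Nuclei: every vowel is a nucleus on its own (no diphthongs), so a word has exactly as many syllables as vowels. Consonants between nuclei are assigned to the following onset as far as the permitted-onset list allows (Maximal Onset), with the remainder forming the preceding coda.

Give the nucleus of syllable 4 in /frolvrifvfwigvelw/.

Vowels present: o, i, i, e; each is a nucleus, giving 4 syllables.
The fourth nucleus (vowel 4 from the left) is /e/.

e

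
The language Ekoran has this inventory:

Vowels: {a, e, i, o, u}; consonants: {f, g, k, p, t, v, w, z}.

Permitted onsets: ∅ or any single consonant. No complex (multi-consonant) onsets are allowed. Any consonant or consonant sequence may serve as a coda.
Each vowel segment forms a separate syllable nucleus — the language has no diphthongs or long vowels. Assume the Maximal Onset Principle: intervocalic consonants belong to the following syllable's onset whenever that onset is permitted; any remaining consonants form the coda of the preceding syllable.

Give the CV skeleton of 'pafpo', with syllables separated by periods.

CVC.CV

The vowels are a, o — 2 nuclei, so 2 syllables.
σ1/σ2 boundary: cluster /fp/ — the longest permitted-onset suffix is /p/; onset = /p/, preceding coda = /f/.
Result: paf.po.
Mapping each syllable to C/V: /paf/ → CVC, /po/ → CV.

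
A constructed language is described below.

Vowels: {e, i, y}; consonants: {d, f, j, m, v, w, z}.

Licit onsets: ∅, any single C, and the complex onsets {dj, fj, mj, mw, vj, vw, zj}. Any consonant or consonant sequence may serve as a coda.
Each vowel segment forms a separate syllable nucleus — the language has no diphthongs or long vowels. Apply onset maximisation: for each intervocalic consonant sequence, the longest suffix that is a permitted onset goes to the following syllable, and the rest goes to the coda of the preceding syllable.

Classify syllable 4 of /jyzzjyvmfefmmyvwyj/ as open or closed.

Vowels present: y, y, e, y, y; each is a nucleus, giving 5 syllables.
V1 /y/ – V2 /y/: /zzj/ — longest licit onset from the right is /zj/, leaving /z/ as coda.
V2 /y/ – V3 /e/: /vmf/; trying suffixes from longest down, /f/ is the first permitted one, so coda /vm/ | onset /f/.
V3 /e/ – V4 /y/: cluster /fmm/ — the longest permitted-onset suffix is /m/; onset = /m/, preceding coda = /fm/.
V4 /y/ – V5 /y/: /vw/ — entire cluster is a permitted onset → onset /vw/, coda ∅.
So the parse is jyz.zjyvm.fefm.my.vwyj.
Syllable 4 is /my/; it ends in its nucleus with no coda, so it is open.

open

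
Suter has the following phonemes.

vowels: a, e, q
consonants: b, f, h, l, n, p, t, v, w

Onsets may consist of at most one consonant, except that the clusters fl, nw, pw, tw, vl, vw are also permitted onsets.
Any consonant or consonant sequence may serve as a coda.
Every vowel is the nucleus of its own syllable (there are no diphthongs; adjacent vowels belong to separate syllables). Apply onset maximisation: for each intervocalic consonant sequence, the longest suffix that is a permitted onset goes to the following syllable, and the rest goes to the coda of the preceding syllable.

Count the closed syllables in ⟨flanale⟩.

The vowels are a, a, e — 3 nuclei, so 3 syllables.
σ1/σ2 boundary: /n/ is a single consonant, so it becomes the next onset.
σ2/σ3 boundary: /l/ → onset of the next syllable (single consonants are always licit onsets).
Putting it together: fla.na.le.
Classifying each syllable: /fla/ (open), /na/ (open), /le/ (open).
Closed syllables: 0.

0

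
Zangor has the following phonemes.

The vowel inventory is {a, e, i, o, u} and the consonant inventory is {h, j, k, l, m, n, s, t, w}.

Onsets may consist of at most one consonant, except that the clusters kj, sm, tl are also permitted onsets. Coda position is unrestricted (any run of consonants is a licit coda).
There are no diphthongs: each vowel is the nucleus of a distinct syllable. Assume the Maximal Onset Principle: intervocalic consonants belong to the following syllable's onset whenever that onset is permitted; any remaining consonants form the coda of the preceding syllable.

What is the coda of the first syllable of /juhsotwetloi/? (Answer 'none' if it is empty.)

The vowels are u, o, e, o, i — 5 nuclei, so 5 syllables.
σ1/σ2 boundary: /hs/ — longest licit onset from the right is /s/, leaving /h/ as coda.
σ2/σ3 boundary: cluster /tw/ — the longest permitted-onset suffix is /w/; onset = /w/, preceding coda = /t/.
σ3/σ4 boundary: cluster /tl/ — /tl/ is itself a permitted onset, so the whole cluster goes right; preceding coda = ∅.
σ4/σ5 boundary: no consonants, so the boundary falls immediately after /o/.
So the parse is juh.sot.we.tlo.i.
Syllable 1 is /juh/: onset /j/, nucleus /u/, coda /h/.

h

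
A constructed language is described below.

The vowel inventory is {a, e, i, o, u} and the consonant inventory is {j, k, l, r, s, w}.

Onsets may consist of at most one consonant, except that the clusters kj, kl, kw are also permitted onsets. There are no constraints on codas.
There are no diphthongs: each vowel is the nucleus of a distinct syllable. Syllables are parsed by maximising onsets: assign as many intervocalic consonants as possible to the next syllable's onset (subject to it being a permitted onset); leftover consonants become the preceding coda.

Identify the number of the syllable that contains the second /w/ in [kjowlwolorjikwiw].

Nuclei (vowels): o, o, o, i, i → 5 syllables.
Between /o/ (V1) and /o/ (V2): /wlw/ splits as /wl/ + /w/ (/w/ is the longest suffix that is a licit onset).
Between /o/ (V2) and /o/ (V3): just /l/ — single C goes to the following onset.
Between /o/ (V3) and /i/ (V4): /rj/ — longest licit onset from the right is /j/, leaving /r/ as coda.
Between /i/ (V4) and /i/ (V5): /kw/ — entire cluster is a permitted onset → onset /kw/, coda ∅.
Result: kjowl.wo.lor.ji.kwiw.
The second /w/ is in the onset of syllable 2 (/wo/).

2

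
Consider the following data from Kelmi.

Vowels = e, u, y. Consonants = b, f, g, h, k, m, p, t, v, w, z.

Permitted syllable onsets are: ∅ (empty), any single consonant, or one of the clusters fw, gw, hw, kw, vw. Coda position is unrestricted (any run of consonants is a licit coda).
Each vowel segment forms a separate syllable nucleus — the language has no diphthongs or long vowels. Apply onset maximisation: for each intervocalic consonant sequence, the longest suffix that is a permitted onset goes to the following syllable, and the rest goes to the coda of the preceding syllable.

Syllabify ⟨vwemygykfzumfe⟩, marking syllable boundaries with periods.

Nuclei (vowels): e, y, y, u, e → 5 syllables.
σ1/σ2 boundary: just /m/ — single C goes to the following onset.
σ2/σ3 boundary: /g/ is a single consonant, so it becomes the next onset.
σ3/σ4 boundary: cluster /kfz/ — the longest permitted-onset suffix is /z/; onset = /z/, preceding coda = /kf/.
σ4/σ5 boundary: /mf/; trying suffixes from longest down, /f/ is the first permitted one, so coda /m/ | onset /f/.

vwe.my.gykf.zum.fe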